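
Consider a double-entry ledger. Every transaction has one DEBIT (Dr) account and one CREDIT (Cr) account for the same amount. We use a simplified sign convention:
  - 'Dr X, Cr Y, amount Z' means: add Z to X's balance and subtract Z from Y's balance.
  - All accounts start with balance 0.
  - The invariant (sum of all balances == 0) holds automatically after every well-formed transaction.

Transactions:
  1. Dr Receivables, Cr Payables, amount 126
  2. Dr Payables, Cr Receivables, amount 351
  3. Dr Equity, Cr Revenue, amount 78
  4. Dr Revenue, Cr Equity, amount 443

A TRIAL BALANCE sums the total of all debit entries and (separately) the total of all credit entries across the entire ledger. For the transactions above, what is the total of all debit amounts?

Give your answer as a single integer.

Answer: 998

Derivation:
Txn 1: debit+=126
Txn 2: debit+=351
Txn 3: debit+=78
Txn 4: debit+=443
Total debits = 998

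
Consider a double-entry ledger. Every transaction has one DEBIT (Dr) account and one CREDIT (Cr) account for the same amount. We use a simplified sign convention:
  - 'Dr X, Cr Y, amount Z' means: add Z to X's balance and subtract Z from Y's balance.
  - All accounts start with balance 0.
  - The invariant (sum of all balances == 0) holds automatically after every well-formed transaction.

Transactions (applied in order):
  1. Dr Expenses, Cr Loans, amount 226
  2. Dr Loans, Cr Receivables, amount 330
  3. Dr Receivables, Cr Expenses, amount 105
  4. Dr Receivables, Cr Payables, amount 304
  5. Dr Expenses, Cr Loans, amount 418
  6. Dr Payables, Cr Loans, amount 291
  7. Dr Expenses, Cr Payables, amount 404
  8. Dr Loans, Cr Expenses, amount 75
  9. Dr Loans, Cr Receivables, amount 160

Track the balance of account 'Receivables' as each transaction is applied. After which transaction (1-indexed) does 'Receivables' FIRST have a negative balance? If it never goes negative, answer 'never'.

After txn 1: Receivables=0
After txn 2: Receivables=-330

Answer: 2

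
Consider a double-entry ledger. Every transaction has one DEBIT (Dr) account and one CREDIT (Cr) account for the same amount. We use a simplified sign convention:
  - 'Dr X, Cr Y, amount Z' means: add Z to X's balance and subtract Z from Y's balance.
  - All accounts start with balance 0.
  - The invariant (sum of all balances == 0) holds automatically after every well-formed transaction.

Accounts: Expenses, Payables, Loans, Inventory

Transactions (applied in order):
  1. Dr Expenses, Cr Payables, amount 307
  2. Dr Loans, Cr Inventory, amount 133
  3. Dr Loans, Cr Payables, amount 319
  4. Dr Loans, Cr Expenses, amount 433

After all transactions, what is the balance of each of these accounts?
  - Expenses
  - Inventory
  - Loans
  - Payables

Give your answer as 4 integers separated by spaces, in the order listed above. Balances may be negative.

After txn 1 (Dr Expenses, Cr Payables, amount 307): Expenses=307 Payables=-307
After txn 2 (Dr Loans, Cr Inventory, amount 133): Expenses=307 Inventory=-133 Loans=133 Payables=-307
After txn 3 (Dr Loans, Cr Payables, amount 319): Expenses=307 Inventory=-133 Loans=452 Payables=-626
After txn 4 (Dr Loans, Cr Expenses, amount 433): Expenses=-126 Inventory=-133 Loans=885 Payables=-626

Answer: -126 -133 885 -626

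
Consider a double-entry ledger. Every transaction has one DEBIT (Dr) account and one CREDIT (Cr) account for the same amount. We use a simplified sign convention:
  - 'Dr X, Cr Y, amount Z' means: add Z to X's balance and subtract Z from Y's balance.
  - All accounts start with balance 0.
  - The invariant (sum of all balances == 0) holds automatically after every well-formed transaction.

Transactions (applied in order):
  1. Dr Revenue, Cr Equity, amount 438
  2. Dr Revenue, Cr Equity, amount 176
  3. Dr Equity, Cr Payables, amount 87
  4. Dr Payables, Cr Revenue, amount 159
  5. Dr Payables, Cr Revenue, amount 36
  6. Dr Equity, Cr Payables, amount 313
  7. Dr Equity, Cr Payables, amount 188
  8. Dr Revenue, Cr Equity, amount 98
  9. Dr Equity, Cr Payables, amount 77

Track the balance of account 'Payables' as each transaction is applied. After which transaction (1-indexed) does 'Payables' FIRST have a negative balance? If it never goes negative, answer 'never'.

After txn 1: Payables=0
After txn 2: Payables=0
After txn 3: Payables=-87

Answer: 3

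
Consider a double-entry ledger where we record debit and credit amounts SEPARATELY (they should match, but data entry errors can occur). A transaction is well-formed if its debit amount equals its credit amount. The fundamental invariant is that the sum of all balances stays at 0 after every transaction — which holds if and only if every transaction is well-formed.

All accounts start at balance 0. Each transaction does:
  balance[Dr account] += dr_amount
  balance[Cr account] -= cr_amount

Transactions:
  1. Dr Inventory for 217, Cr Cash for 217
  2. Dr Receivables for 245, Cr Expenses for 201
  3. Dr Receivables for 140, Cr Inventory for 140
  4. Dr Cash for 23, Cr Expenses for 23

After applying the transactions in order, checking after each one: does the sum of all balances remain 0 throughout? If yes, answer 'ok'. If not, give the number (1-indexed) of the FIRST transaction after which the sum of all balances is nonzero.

After txn 1: dr=217 cr=217 sum_balances=0
After txn 2: dr=245 cr=201 sum_balances=44
After txn 3: dr=140 cr=140 sum_balances=44
After txn 4: dr=23 cr=23 sum_balances=44

Answer: 2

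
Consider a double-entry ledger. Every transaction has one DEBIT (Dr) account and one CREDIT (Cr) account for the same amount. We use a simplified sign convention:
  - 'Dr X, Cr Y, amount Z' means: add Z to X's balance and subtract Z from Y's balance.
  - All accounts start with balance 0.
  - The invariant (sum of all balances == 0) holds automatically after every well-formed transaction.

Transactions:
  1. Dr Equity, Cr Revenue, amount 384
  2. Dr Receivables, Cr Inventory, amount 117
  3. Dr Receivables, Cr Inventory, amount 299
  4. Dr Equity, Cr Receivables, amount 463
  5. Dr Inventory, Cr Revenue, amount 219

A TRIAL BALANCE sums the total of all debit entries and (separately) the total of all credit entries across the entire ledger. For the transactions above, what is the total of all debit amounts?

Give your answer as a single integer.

Answer: 1482

Derivation:
Txn 1: debit+=384
Txn 2: debit+=117
Txn 3: debit+=299
Txn 4: debit+=463
Txn 5: debit+=219
Total debits = 1482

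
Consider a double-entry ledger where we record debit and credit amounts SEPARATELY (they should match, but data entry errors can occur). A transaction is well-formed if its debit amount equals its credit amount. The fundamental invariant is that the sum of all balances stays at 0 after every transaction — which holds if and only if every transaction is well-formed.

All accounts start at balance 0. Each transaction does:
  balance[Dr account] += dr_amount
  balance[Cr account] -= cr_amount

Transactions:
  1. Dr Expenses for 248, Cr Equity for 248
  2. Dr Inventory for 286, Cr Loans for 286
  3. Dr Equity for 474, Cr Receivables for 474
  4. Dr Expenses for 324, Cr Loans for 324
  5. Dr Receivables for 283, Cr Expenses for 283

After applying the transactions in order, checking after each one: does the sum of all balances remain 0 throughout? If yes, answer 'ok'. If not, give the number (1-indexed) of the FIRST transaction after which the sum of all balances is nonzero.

After txn 1: dr=248 cr=248 sum_balances=0
After txn 2: dr=286 cr=286 sum_balances=0
After txn 3: dr=474 cr=474 sum_balances=0
After txn 4: dr=324 cr=324 sum_balances=0
After txn 5: dr=283 cr=283 sum_balances=0

Answer: ok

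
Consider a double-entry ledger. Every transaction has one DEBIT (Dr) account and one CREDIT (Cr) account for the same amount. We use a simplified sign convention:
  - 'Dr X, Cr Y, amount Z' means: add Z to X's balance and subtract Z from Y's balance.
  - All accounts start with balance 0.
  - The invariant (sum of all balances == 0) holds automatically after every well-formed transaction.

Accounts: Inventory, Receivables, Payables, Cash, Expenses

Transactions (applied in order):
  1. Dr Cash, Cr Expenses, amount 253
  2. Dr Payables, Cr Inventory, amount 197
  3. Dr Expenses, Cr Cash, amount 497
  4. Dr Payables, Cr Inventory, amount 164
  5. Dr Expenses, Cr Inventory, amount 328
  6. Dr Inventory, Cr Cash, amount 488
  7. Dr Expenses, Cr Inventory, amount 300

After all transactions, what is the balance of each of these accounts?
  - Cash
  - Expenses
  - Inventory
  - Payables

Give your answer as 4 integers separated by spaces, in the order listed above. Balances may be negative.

Answer: -732 872 -501 361

Derivation:
After txn 1 (Dr Cash, Cr Expenses, amount 253): Cash=253 Expenses=-253
After txn 2 (Dr Payables, Cr Inventory, amount 197): Cash=253 Expenses=-253 Inventory=-197 Payables=197
After txn 3 (Dr Expenses, Cr Cash, amount 497): Cash=-244 Expenses=244 Inventory=-197 Payables=197
After txn 4 (Dr Payables, Cr Inventory, amount 164): Cash=-244 Expenses=244 Inventory=-361 Payables=361
After txn 5 (Dr Expenses, Cr Inventory, amount 328): Cash=-244 Expenses=572 Inventory=-689 Payables=361
After txn 6 (Dr Inventory, Cr Cash, amount 488): Cash=-732 Expenses=572 Inventory=-201 Payables=361
After txn 7 (Dr Expenses, Cr Inventory, amount 300): Cash=-732 Expenses=872 Inventory=-501 Payables=361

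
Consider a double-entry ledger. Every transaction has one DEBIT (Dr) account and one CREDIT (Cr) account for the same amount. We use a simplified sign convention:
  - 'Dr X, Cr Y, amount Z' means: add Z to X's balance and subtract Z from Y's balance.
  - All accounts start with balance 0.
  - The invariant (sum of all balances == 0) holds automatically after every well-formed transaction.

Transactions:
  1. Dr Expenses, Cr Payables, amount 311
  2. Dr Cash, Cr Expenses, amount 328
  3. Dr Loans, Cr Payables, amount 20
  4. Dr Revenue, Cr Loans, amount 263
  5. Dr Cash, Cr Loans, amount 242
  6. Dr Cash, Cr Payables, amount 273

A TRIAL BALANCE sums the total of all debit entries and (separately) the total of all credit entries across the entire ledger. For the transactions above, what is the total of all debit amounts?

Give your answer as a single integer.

Answer: 1437

Derivation:
Txn 1: debit+=311
Txn 2: debit+=328
Txn 3: debit+=20
Txn 4: debit+=263
Txn 5: debit+=242
Txn 6: debit+=273
Total debits = 1437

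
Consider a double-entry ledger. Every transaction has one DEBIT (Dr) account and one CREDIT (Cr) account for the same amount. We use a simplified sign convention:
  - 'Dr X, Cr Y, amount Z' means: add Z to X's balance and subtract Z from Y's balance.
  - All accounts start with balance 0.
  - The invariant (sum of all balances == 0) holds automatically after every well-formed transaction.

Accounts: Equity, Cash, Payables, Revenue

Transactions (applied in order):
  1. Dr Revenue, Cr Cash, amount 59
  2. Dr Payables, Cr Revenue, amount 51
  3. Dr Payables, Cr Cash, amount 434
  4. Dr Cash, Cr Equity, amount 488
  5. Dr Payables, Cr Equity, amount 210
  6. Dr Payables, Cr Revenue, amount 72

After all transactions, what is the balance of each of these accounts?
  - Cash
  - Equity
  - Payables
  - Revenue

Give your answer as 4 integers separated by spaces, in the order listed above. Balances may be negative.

After txn 1 (Dr Revenue, Cr Cash, amount 59): Cash=-59 Revenue=59
After txn 2 (Dr Payables, Cr Revenue, amount 51): Cash=-59 Payables=51 Revenue=8
After txn 3 (Dr Payables, Cr Cash, amount 434): Cash=-493 Payables=485 Revenue=8
After txn 4 (Dr Cash, Cr Equity, amount 488): Cash=-5 Equity=-488 Payables=485 Revenue=8
After txn 5 (Dr Payables, Cr Equity, amount 210): Cash=-5 Equity=-698 Payables=695 Revenue=8
After txn 6 (Dr Payables, Cr Revenue, amount 72): Cash=-5 Equity=-698 Payables=767 Revenue=-64

Answer: -5 -698 767 -64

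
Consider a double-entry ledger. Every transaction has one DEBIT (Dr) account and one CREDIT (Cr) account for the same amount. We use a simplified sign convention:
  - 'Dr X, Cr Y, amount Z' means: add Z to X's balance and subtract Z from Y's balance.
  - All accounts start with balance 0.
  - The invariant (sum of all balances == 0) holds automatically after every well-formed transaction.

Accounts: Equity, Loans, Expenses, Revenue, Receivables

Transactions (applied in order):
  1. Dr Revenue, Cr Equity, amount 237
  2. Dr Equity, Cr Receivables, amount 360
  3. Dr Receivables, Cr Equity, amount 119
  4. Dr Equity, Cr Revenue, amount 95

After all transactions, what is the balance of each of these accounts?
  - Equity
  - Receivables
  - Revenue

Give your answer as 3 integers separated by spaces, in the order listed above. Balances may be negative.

After txn 1 (Dr Revenue, Cr Equity, amount 237): Equity=-237 Revenue=237
After txn 2 (Dr Equity, Cr Receivables, amount 360): Equity=123 Receivables=-360 Revenue=237
After txn 3 (Dr Receivables, Cr Equity, amount 119): Equity=4 Receivables=-241 Revenue=237
After txn 4 (Dr Equity, Cr Revenue, amount 95): Equity=99 Receivables=-241 Revenue=142

Answer: 99 -241 142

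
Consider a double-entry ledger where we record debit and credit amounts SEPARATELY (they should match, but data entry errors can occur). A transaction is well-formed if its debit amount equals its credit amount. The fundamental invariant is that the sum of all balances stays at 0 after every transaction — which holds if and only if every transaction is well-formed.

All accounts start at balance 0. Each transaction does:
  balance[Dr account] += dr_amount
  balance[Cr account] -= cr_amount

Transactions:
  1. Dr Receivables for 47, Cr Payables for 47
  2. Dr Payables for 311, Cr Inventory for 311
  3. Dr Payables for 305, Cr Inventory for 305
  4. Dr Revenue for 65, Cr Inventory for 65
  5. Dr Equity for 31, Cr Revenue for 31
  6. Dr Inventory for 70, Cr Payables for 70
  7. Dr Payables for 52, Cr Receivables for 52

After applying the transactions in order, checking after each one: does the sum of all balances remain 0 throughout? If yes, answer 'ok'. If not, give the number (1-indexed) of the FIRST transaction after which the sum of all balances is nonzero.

After txn 1: dr=47 cr=47 sum_balances=0
After txn 2: dr=311 cr=311 sum_balances=0
After txn 3: dr=305 cr=305 sum_balances=0
After txn 4: dr=65 cr=65 sum_balances=0
After txn 5: dr=31 cr=31 sum_balances=0
After txn 6: dr=70 cr=70 sum_balances=0
After txn 7: dr=52 cr=52 sum_balances=0

Answer: ok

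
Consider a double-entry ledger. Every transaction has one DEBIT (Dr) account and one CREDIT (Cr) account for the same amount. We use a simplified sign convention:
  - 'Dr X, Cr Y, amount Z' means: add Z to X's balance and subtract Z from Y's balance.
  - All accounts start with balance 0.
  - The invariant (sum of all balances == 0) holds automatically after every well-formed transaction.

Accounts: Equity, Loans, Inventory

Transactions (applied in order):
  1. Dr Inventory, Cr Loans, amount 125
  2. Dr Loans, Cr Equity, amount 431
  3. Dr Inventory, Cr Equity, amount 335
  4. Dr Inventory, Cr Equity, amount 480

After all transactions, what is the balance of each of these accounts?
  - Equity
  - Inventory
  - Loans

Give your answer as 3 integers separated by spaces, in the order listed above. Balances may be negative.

After txn 1 (Dr Inventory, Cr Loans, amount 125): Inventory=125 Loans=-125
After txn 2 (Dr Loans, Cr Equity, amount 431): Equity=-431 Inventory=125 Loans=306
After txn 3 (Dr Inventory, Cr Equity, amount 335): Equity=-766 Inventory=460 Loans=306
After txn 4 (Dr Inventory, Cr Equity, amount 480): Equity=-1246 Inventory=940 Loans=306

Answer: -1246 940 306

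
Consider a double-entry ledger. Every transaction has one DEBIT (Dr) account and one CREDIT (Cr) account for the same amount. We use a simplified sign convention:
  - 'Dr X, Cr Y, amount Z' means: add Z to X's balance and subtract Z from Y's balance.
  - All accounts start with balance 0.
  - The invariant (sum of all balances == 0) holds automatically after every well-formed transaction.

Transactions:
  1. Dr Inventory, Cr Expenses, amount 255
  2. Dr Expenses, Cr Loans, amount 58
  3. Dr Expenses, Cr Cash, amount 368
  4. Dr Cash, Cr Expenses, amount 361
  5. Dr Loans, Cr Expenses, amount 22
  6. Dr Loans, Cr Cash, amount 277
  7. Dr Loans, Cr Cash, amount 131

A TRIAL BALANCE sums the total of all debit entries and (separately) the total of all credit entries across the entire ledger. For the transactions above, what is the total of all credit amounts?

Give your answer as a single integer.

Answer: 1472

Derivation:
Txn 1: credit+=255
Txn 2: credit+=58
Txn 3: credit+=368
Txn 4: credit+=361
Txn 5: credit+=22
Txn 6: credit+=277
Txn 7: credit+=131
Total credits = 1472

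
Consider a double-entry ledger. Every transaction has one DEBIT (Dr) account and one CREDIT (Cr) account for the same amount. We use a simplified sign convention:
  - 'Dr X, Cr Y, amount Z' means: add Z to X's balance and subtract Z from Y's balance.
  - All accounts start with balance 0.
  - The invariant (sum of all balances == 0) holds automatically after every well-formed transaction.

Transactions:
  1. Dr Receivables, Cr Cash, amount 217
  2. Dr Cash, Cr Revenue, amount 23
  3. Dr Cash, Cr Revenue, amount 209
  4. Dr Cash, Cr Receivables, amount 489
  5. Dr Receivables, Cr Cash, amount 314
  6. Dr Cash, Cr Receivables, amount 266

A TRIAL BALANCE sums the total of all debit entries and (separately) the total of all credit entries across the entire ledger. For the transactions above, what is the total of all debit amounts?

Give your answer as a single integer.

Txn 1: debit+=217
Txn 2: debit+=23
Txn 3: debit+=209
Txn 4: debit+=489
Txn 5: debit+=314
Txn 6: debit+=266
Total debits = 1518

Answer: 1518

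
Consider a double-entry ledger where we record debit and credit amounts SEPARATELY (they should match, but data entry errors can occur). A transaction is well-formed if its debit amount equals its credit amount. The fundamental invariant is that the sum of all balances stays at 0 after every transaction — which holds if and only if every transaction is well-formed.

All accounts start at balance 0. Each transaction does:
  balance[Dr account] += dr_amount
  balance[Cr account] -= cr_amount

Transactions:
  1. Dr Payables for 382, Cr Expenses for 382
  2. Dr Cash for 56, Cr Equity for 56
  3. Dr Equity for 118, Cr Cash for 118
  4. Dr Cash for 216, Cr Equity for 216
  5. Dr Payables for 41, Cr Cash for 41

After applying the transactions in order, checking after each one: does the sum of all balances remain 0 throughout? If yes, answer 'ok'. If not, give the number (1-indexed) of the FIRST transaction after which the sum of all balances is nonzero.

Answer: ok

Derivation:
After txn 1: dr=382 cr=382 sum_balances=0
After txn 2: dr=56 cr=56 sum_balances=0
After txn 3: dr=118 cr=118 sum_balances=0
After txn 4: dr=216 cr=216 sum_balances=0
After txn 5: dr=41 cr=41 sum_balances=0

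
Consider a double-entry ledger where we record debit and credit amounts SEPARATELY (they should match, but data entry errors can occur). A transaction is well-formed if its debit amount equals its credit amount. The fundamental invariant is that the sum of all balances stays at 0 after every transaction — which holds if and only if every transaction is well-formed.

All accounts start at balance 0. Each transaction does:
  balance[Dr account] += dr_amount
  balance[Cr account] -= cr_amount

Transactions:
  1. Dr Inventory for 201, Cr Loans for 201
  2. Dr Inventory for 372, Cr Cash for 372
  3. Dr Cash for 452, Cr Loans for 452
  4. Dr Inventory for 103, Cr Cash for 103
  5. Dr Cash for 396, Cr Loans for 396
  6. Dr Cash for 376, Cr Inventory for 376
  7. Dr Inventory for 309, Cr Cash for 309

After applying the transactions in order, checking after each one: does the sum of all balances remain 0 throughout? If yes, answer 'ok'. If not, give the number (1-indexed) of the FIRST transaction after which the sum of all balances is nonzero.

Answer: ok

Derivation:
After txn 1: dr=201 cr=201 sum_balances=0
After txn 2: dr=372 cr=372 sum_balances=0
After txn 3: dr=452 cr=452 sum_balances=0
After txn 4: dr=103 cr=103 sum_balances=0
After txn 5: dr=396 cr=396 sum_balances=0
After txn 6: dr=376 cr=376 sum_balances=0
After txn 7: dr=309 cr=309 sum_balances=0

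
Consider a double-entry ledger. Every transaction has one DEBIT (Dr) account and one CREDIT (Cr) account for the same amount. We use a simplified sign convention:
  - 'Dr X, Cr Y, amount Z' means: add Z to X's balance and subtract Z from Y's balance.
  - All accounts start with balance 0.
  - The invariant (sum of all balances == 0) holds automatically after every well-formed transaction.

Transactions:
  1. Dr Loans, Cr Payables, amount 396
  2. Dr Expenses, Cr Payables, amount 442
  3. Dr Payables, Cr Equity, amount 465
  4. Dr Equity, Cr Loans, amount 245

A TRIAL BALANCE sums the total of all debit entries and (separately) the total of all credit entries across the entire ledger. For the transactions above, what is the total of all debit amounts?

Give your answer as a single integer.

Answer: 1548

Derivation:
Txn 1: debit+=396
Txn 2: debit+=442
Txn 3: debit+=465
Txn 4: debit+=245
Total debits = 1548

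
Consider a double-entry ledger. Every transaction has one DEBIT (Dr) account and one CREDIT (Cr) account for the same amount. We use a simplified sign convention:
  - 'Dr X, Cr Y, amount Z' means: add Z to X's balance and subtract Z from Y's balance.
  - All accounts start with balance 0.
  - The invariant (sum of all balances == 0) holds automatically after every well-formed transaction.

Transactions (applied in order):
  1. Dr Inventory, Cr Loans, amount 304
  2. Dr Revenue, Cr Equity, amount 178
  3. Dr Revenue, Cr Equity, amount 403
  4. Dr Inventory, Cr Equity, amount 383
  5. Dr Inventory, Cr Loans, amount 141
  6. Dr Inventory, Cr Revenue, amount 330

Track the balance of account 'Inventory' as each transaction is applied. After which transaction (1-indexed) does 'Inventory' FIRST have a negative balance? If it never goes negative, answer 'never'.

Answer: never

Derivation:
After txn 1: Inventory=304
After txn 2: Inventory=304
After txn 3: Inventory=304
After txn 4: Inventory=687
After txn 5: Inventory=828
After txn 6: Inventory=1158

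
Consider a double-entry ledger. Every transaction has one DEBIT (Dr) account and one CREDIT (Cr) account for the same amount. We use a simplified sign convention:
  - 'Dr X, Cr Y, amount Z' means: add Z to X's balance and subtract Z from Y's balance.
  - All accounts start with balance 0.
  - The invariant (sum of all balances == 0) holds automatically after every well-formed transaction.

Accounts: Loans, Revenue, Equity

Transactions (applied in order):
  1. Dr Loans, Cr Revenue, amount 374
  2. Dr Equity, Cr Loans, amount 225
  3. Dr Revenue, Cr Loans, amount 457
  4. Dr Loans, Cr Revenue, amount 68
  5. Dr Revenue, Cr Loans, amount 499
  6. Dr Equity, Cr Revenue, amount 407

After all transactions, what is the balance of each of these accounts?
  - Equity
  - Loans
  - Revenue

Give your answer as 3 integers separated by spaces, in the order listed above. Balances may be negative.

After txn 1 (Dr Loans, Cr Revenue, amount 374): Loans=374 Revenue=-374
After txn 2 (Dr Equity, Cr Loans, amount 225): Equity=225 Loans=149 Revenue=-374
After txn 3 (Dr Revenue, Cr Loans, amount 457): Equity=225 Loans=-308 Revenue=83
After txn 4 (Dr Loans, Cr Revenue, amount 68): Equity=225 Loans=-240 Revenue=15
After txn 5 (Dr Revenue, Cr Loans, amount 499): Equity=225 Loans=-739 Revenue=514
After txn 6 (Dr Equity, Cr Revenue, amount 407): Equity=632 Loans=-739 Revenue=107

Answer: 632 -739 107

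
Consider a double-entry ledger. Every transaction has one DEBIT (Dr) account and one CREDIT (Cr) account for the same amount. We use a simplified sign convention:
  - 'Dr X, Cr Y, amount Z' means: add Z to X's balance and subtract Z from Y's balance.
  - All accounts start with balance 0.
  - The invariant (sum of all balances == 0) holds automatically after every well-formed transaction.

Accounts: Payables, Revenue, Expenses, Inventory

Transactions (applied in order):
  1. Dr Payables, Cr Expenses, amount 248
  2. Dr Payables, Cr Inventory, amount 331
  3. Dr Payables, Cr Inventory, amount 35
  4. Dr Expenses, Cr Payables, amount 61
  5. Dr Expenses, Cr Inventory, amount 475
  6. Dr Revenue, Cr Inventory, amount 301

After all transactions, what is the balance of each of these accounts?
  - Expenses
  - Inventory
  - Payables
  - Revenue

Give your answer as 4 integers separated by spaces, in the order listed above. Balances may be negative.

After txn 1 (Dr Payables, Cr Expenses, amount 248): Expenses=-248 Payables=248
After txn 2 (Dr Payables, Cr Inventory, amount 331): Expenses=-248 Inventory=-331 Payables=579
After txn 3 (Dr Payables, Cr Inventory, amount 35): Expenses=-248 Inventory=-366 Payables=614
After txn 4 (Dr Expenses, Cr Payables, amount 61): Expenses=-187 Inventory=-366 Payables=553
After txn 5 (Dr Expenses, Cr Inventory, amount 475): Expenses=288 Inventory=-841 Payables=553
After txn 6 (Dr Revenue, Cr Inventory, amount 301): Expenses=288 Inventory=-1142 Payables=553 Revenue=301

Answer: 288 -1142 553 301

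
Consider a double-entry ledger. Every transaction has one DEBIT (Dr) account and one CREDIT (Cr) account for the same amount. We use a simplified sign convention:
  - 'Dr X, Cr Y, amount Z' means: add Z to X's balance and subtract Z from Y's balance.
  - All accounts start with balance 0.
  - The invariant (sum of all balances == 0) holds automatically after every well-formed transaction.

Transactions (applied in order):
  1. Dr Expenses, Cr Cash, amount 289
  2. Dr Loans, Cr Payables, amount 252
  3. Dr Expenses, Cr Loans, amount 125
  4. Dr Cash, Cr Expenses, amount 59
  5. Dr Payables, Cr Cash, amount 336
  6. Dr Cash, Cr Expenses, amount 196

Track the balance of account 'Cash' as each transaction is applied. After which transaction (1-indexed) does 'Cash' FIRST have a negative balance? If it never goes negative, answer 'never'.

Answer: 1

Derivation:
After txn 1: Cash=-289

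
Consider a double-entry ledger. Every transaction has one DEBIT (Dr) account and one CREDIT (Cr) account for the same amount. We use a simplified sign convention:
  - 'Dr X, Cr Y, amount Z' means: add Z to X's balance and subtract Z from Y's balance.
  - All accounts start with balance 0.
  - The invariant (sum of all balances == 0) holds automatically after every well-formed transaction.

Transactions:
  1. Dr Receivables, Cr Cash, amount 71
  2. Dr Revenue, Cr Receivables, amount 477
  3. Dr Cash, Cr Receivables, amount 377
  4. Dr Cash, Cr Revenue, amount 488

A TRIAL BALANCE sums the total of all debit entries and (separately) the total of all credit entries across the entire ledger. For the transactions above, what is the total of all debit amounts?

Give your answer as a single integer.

Answer: 1413

Derivation:
Txn 1: debit+=71
Txn 2: debit+=477
Txn 3: debit+=377
Txn 4: debit+=488
Total debits = 1413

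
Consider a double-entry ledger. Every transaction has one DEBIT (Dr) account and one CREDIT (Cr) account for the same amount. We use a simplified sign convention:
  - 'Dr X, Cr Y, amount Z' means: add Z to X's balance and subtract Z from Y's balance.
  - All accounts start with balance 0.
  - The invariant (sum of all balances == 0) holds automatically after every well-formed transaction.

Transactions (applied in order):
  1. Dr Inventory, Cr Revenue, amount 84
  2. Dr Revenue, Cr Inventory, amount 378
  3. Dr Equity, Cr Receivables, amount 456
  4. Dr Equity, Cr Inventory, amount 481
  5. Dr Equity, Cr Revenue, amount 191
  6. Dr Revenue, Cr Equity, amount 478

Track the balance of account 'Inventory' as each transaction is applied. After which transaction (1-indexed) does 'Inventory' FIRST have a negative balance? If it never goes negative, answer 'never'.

After txn 1: Inventory=84
After txn 2: Inventory=-294

Answer: 2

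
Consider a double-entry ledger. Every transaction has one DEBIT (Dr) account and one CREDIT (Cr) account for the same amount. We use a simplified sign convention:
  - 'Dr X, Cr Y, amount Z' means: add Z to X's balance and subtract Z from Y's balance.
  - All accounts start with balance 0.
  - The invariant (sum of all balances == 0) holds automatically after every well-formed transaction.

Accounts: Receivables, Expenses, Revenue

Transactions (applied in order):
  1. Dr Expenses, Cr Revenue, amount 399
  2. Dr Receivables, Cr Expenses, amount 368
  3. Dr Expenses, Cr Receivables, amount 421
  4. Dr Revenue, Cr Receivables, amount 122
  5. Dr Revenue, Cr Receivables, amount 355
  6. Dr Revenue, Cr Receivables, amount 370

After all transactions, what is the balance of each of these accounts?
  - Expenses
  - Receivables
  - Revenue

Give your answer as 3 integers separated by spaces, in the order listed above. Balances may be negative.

Answer: 452 -900 448

Derivation:
After txn 1 (Dr Expenses, Cr Revenue, amount 399): Expenses=399 Revenue=-399
After txn 2 (Dr Receivables, Cr Expenses, amount 368): Expenses=31 Receivables=368 Revenue=-399
After txn 3 (Dr Expenses, Cr Receivables, amount 421): Expenses=452 Receivables=-53 Revenue=-399
After txn 4 (Dr Revenue, Cr Receivables, amount 122): Expenses=452 Receivables=-175 Revenue=-277
After txn 5 (Dr Revenue, Cr Receivables, amount 355): Expenses=452 Receivables=-530 Revenue=78
After txn 6 (Dr Revenue, Cr Receivables, amount 370): Expenses=452 Receivables=-900 Revenue=448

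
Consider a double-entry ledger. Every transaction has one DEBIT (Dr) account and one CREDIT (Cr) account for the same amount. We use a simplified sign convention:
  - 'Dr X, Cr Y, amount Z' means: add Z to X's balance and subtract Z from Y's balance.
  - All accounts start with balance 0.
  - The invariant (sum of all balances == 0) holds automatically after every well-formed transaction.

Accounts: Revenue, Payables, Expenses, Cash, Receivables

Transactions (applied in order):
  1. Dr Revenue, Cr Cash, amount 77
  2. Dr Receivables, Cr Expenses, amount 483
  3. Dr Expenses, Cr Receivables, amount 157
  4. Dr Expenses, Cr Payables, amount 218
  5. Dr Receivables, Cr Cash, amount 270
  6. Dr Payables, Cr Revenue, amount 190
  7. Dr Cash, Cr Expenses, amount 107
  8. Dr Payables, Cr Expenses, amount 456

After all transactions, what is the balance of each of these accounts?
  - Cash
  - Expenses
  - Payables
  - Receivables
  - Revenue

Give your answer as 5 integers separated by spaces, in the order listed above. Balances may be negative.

Answer: -240 -671 428 596 -113

Derivation:
After txn 1 (Dr Revenue, Cr Cash, amount 77): Cash=-77 Revenue=77
After txn 2 (Dr Receivables, Cr Expenses, amount 483): Cash=-77 Expenses=-483 Receivables=483 Revenue=77
After txn 3 (Dr Expenses, Cr Receivables, amount 157): Cash=-77 Expenses=-326 Receivables=326 Revenue=77
After txn 4 (Dr Expenses, Cr Payables, amount 218): Cash=-77 Expenses=-108 Payables=-218 Receivables=326 Revenue=77
After txn 5 (Dr Receivables, Cr Cash, amount 270): Cash=-347 Expenses=-108 Payables=-218 Receivables=596 Revenue=77
After txn 6 (Dr Payables, Cr Revenue, amount 190): Cash=-347 Expenses=-108 Payables=-28 Receivables=596 Revenue=-113
After txn 7 (Dr Cash, Cr Expenses, amount 107): Cash=-240 Expenses=-215 Payables=-28 Receivables=596 Revenue=-113
After txn 8 (Dr Payables, Cr Expenses, amount 456): Cash=-240 Expenses=-671 Payables=428 Receivables=596 Revenue=-113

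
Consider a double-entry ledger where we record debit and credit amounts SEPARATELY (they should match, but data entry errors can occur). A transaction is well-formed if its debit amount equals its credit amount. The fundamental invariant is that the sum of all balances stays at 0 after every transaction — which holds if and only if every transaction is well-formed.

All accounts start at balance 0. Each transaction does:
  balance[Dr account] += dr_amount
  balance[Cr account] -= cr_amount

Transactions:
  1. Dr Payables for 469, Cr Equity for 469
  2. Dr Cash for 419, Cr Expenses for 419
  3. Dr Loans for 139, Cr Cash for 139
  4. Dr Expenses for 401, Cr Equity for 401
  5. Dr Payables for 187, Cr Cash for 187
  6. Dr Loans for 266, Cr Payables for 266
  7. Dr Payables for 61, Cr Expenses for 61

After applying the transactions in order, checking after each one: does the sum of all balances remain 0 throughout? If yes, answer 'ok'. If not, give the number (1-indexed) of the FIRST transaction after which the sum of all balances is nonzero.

Answer: ok

Derivation:
After txn 1: dr=469 cr=469 sum_balances=0
After txn 2: dr=419 cr=419 sum_balances=0
After txn 3: dr=139 cr=139 sum_balances=0
After txn 4: dr=401 cr=401 sum_balances=0
After txn 5: dr=187 cr=187 sum_balances=0
After txn 6: dr=266 cr=266 sum_balances=0
After txn 7: dr=61 cr=61 sum_balances=0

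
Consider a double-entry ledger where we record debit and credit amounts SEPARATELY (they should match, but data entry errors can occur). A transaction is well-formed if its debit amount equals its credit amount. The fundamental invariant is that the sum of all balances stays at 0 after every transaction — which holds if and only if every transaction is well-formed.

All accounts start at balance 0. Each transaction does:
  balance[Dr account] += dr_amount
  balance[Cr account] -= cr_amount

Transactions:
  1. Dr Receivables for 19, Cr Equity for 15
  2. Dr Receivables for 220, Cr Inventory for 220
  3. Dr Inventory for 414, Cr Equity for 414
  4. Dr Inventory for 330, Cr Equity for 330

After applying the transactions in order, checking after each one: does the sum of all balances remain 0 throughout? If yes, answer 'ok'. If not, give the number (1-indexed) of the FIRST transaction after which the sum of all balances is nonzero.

After txn 1: dr=19 cr=15 sum_balances=4
After txn 2: dr=220 cr=220 sum_balances=4
After txn 3: dr=414 cr=414 sum_balances=4
After txn 4: dr=330 cr=330 sum_balances=4

Answer: 1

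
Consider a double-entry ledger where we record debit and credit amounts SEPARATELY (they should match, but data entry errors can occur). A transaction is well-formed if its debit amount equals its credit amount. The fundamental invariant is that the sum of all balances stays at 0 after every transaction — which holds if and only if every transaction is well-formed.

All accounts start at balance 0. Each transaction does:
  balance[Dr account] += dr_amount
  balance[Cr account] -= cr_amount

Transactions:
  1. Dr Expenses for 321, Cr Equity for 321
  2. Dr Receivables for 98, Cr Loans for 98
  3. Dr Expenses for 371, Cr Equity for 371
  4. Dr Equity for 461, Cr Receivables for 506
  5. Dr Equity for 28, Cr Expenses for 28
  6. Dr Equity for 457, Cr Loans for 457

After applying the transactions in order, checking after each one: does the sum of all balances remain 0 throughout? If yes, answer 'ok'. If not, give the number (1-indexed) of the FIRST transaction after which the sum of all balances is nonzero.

Answer: 4

Derivation:
After txn 1: dr=321 cr=321 sum_balances=0
After txn 2: dr=98 cr=98 sum_balances=0
After txn 3: dr=371 cr=371 sum_balances=0
After txn 4: dr=461 cr=506 sum_balances=-45
After txn 5: dr=28 cr=28 sum_balances=-45
After txn 6: dr=457 cr=457 sum_balances=-45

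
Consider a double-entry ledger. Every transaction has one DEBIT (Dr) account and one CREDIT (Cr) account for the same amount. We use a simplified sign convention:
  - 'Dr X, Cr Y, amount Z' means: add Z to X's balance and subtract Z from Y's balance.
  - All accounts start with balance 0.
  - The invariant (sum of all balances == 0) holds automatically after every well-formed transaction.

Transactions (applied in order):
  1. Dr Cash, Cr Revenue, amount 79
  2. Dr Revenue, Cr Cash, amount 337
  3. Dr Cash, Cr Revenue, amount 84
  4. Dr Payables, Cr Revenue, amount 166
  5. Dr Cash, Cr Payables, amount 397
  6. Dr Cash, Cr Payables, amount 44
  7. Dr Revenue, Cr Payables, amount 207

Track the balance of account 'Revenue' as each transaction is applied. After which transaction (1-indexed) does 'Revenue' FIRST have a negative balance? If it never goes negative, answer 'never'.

After txn 1: Revenue=-79

Answer: 1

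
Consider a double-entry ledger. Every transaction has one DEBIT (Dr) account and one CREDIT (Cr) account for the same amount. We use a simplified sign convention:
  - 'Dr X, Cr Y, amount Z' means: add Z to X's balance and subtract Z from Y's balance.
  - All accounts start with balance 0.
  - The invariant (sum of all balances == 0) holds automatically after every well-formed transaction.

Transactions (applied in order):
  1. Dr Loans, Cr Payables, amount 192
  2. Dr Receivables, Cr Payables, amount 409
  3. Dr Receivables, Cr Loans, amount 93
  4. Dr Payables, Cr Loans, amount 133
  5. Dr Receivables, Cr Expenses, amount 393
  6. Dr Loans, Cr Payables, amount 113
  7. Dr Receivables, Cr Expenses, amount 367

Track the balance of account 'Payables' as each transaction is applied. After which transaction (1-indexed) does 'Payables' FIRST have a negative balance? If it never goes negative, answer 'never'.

After txn 1: Payables=-192

Answer: 1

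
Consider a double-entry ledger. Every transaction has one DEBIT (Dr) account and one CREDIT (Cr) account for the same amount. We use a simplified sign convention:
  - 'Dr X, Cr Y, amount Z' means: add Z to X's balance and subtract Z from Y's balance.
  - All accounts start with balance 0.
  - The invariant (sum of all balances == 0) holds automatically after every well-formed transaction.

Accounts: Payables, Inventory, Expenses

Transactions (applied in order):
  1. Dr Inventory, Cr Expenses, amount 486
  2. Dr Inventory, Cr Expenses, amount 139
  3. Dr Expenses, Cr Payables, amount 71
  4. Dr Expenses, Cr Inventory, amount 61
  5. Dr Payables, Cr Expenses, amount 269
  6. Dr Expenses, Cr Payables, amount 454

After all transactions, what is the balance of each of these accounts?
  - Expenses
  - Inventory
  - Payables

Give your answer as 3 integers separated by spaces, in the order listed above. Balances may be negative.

Answer: -308 564 -256

Derivation:
After txn 1 (Dr Inventory, Cr Expenses, amount 486): Expenses=-486 Inventory=486
After txn 2 (Dr Inventory, Cr Expenses, amount 139): Expenses=-625 Inventory=625
After txn 3 (Dr Expenses, Cr Payables, amount 71): Expenses=-554 Inventory=625 Payables=-71
After txn 4 (Dr Expenses, Cr Inventory, amount 61): Expenses=-493 Inventory=564 Payables=-71
After txn 5 (Dr Payables, Cr Expenses, amount 269): Expenses=-762 Inventory=564 Payables=198
After txn 6 (Dr Expenses, Cr Payables, amount 454): Expenses=-308 Inventory=564 Payables=-256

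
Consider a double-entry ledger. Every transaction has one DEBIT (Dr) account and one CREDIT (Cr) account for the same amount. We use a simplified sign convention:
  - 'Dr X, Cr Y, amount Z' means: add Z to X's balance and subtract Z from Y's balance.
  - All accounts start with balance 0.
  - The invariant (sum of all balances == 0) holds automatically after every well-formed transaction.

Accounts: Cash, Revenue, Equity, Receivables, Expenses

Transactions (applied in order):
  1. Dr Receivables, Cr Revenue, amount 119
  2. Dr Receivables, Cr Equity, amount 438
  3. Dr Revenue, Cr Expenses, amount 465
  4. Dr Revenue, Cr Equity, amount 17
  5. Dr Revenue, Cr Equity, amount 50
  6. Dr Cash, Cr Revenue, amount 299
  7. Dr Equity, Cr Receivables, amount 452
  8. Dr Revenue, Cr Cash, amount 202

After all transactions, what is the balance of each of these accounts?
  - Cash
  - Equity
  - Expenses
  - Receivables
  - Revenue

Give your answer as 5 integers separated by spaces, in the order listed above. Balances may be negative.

After txn 1 (Dr Receivables, Cr Revenue, amount 119): Receivables=119 Revenue=-119
After txn 2 (Dr Receivables, Cr Equity, amount 438): Equity=-438 Receivables=557 Revenue=-119
After txn 3 (Dr Revenue, Cr Expenses, amount 465): Equity=-438 Expenses=-465 Receivables=557 Revenue=346
After txn 4 (Dr Revenue, Cr Equity, amount 17): Equity=-455 Expenses=-465 Receivables=557 Revenue=363
After txn 5 (Dr Revenue, Cr Equity, amount 50): Equity=-505 Expenses=-465 Receivables=557 Revenue=413
After txn 6 (Dr Cash, Cr Revenue, amount 299): Cash=299 Equity=-505 Expenses=-465 Receivables=557 Revenue=114
After txn 7 (Dr Equity, Cr Receivables, amount 452): Cash=299 Equity=-53 Expenses=-465 Receivables=105 Revenue=114
After txn 8 (Dr Revenue, Cr Cash, amount 202): Cash=97 Equity=-53 Expenses=-465 Receivables=105 Revenue=316

Answer: 97 -53 -465 105 316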